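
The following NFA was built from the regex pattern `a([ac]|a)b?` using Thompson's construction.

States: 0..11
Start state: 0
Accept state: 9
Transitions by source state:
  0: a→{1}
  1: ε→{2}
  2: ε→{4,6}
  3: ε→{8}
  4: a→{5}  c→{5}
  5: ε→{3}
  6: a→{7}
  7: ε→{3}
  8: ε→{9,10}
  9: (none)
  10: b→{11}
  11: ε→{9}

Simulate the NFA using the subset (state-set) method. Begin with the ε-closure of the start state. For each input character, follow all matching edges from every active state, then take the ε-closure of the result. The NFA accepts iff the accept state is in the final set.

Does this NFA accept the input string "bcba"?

Answer: REJECT

Steps:
start: ε-closure({0}) = {0}
'b' @ 1: {}  — state set empty
rest 'cba' ignored (set empty)
final: {}; accept 9 not in set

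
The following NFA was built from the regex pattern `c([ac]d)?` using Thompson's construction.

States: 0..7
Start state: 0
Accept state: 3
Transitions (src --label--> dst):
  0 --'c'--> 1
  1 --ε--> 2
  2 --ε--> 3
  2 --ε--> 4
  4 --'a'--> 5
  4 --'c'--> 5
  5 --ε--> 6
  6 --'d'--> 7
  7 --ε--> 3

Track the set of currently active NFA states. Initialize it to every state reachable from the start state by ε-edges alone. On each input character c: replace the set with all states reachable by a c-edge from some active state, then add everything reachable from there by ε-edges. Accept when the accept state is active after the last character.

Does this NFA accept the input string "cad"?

Answer: ACCEPT

Trace:
S₀ = ε-closure({0}) = {0}
'c' @ 1: {1,2,3,4}  [accepting]
'a' @ 2: {5,6}
'd' @ 3: {3,7}  [accepting]
after full input: {3,7}  (accept=3 in)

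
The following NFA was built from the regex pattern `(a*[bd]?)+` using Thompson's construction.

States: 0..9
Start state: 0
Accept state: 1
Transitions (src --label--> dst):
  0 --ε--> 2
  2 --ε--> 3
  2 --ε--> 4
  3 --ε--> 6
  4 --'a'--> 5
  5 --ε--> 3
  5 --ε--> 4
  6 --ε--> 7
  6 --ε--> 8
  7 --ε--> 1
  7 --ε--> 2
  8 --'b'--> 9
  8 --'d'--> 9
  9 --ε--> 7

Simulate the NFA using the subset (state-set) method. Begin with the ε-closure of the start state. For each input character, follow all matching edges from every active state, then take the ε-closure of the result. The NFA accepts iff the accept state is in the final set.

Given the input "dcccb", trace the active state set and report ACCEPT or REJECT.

initial (ε-close {0}): {0,1,2,3,4,6,7,8}
'd' @ 1: {1,2,3,4,6,7,8,9}  (accept∈set)
'c' @ 2: {}  — state set empty
rest 'ccb' ignored (set empty)
end set {} — state 1 not in

Answer: REJECT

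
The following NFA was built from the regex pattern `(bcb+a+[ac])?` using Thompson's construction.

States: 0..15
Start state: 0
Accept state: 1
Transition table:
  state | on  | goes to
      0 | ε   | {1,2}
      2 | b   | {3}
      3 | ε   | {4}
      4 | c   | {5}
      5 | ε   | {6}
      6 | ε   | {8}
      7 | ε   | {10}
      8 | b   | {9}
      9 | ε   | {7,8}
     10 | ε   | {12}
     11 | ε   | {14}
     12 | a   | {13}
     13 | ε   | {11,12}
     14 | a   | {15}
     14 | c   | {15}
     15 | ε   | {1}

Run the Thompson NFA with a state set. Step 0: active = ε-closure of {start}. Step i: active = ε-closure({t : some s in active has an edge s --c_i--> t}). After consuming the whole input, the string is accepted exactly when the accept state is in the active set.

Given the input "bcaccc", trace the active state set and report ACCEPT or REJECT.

Answer: REJECT

Steps:
initial (ε-close {0}): {0,1,2}
'b' @ 1: {3,4}
'c' @ 2: {5,6,8}
'a' @ 3: {}  — dead — no transitions
rest 'ccc' ignored (set empty)
final: {}; accept 1 not in set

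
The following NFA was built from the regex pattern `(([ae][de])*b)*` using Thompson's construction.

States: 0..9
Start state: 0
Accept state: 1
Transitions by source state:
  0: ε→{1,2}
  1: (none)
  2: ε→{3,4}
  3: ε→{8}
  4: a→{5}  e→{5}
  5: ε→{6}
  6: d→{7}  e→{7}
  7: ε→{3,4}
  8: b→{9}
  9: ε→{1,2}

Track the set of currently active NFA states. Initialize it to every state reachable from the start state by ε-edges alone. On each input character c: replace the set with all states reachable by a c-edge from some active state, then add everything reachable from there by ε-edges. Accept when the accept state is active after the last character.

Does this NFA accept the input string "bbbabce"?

Answer: REJECT

Derivation:
start: ε-closure({0}) = {0,1,2,3,4,8}
'b' @ 1: {1,2,3,4,8,9}  [accepting]
'b' @ 2: {1,2,3,4,8,9}  [accepting]
'b' @ 3: {1,2,3,4,8,9}  [accepting]
'a' @ 4: {5,6}
'b' @ 5: {}  — state set empty
rest 'ce' ignored (set empty)
final: {}; accept 1 not in set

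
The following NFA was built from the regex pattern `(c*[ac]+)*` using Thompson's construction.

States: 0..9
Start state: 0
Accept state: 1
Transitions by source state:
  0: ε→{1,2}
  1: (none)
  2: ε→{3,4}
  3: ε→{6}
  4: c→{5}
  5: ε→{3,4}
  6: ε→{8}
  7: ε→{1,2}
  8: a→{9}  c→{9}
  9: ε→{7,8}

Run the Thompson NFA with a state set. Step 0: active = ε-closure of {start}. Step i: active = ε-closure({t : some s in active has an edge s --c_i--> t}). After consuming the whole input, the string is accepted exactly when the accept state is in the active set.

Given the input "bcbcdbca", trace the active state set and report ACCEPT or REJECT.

Answer: REJECT

Steps:
start: ε-closure({0}) = {0,1,2,3,4,6,8}
'b' @ 1: {}  — no active states
rest 'cbcdbca' ignored (set empty)
final: {}; accept 1 not in set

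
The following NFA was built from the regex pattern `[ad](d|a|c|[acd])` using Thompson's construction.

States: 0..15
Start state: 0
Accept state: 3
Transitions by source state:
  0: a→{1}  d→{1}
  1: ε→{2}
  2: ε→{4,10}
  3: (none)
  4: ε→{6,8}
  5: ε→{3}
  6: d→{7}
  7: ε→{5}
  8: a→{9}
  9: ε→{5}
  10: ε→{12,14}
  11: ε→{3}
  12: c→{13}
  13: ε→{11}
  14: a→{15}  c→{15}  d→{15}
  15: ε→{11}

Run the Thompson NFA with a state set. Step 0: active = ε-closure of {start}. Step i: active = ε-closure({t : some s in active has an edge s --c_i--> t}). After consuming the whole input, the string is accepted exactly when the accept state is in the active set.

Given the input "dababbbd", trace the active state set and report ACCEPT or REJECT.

S₀ = ε-closure({0}) = {0}
'd' @ 1: {1,2,4,6,8,10,12,14}
'a' @ 2: {3,5,9,11,15}  (accept∈set)
'b' @ 3: {}  — state set empty
rest 'abbbd' ignored (set empty)
end set {} — state 3 not in

Answer: REJECT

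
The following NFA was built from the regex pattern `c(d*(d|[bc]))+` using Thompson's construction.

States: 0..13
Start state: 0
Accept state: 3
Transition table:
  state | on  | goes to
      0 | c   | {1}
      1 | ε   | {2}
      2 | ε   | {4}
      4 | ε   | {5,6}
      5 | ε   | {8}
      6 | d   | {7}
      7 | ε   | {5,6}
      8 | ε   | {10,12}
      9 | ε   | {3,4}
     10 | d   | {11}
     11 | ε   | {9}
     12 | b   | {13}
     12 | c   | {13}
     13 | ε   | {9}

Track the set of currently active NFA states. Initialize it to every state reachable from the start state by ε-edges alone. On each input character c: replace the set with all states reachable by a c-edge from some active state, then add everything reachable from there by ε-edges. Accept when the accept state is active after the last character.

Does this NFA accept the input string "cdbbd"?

Answer: ACCEPT

Derivation:
start: ε-closure({0}) = {0}
'c' @ 1: {1,2,4,5,6,8,10,12}
'd' @ 2: {3,4,5,6,7,8,9,10,11,12}  (accept∈set)
'b' @ 3: {3,4,5,6,8,9,10,12,13}  (accept∈set)
'b' @ 4: {3,4,5,6,8,9,10,12,13}  (accept∈set)
'd' @ 5: {3,4,5,6,7,8,9,10,11,12}  (accept∈set)
after full input: {3,4,5,6,7,8,9,10,11,12}  (accept=3 in)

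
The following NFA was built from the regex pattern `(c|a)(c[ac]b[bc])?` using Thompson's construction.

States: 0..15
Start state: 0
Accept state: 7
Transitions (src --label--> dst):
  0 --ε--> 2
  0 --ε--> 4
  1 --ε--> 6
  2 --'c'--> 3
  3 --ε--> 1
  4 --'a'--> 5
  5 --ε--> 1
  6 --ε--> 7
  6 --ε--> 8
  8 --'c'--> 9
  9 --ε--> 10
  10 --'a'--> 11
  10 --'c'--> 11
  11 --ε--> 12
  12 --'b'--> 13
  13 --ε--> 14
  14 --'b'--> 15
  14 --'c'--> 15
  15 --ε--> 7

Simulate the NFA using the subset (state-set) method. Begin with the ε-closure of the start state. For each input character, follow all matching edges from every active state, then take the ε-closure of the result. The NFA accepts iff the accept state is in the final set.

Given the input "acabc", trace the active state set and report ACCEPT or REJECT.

initial (ε-close {0}): {0,2,4}
'a' @ 1: {1,5,6,7,8}  ✓accept
'c' @ 2: {9,10}
'a' @ 3: {11,12}
'b' @ 4: {13,14}
'c' @ 5: {7,15}  ✓accept
final: {7,15}; accept 7 in set

Answer: ACCEPT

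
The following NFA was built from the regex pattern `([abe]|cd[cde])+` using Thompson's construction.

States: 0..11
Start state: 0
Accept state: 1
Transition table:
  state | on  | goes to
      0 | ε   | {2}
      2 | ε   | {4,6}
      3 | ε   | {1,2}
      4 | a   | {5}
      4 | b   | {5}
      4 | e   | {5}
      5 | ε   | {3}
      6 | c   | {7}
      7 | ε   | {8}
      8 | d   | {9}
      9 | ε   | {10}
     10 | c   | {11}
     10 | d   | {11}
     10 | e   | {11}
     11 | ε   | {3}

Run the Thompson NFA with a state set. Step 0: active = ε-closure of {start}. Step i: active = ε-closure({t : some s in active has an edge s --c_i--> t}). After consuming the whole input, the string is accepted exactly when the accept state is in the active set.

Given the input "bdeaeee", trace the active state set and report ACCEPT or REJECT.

Answer: REJECT

Derivation:
initial (ε-close {0}): {0,2,4,6}
'b' @ 1: {1,2,3,4,5,6}  (accept∈set)
'd' @ 2: {}  — dead — no transitions
rest 'eaeee' ignored (set empty)
after full input: {}  (accept=1 not in)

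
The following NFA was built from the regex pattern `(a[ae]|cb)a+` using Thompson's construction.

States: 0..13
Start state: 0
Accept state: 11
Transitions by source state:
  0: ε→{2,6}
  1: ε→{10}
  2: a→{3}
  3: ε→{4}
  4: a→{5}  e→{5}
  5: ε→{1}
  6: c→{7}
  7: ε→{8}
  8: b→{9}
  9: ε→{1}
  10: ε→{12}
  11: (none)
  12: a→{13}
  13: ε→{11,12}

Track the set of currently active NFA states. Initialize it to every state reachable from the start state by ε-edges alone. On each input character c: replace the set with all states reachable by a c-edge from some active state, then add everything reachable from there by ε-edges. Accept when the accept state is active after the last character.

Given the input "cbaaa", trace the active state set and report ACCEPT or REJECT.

Answer: ACCEPT

Trace:
S₀ = ε-closure({0}) = {0,2,6}
'c' @ 1: {7,8}
'b' @ 2: {1,9,10,12}
'a' @ 3: {11,12,13}  ✓accept
'a' @ 4: {11,12,13}  ✓accept
'a' @ 5: {11,12,13}  ✓accept
after full input: {11,12,13}  (accept=11 in)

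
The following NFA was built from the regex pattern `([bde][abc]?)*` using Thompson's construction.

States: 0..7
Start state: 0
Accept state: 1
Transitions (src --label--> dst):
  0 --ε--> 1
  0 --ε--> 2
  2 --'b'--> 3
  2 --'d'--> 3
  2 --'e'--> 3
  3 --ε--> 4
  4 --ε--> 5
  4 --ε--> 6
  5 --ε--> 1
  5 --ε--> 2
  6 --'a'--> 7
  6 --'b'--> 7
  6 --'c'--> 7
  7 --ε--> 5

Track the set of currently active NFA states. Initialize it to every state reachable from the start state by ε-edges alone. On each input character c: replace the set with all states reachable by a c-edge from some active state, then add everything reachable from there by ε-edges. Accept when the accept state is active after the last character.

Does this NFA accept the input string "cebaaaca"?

Answer: REJECT

Derivation:
start: ε-closure({0}) = {0,1,2}
'c' @ 1: {}  — no active states
rest 'ebaaaca' ignored (set empty)
after full input: {}  (accept=1 not in)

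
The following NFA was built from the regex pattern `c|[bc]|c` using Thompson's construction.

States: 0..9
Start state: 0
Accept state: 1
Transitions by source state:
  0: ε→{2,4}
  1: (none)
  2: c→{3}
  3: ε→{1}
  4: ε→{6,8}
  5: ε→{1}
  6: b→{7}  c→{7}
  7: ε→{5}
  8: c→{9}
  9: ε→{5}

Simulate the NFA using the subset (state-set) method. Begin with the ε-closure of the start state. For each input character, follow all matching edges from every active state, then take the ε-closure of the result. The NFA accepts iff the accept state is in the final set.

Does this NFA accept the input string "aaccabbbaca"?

Answer: REJECT

Steps:
initial (ε-close {0}): {0,2,4,6,8}
'a' @ 1: {}  — state set empty
rest 'accabbbaca' ignored (set empty)
after full input: {}  (accept=1 not in)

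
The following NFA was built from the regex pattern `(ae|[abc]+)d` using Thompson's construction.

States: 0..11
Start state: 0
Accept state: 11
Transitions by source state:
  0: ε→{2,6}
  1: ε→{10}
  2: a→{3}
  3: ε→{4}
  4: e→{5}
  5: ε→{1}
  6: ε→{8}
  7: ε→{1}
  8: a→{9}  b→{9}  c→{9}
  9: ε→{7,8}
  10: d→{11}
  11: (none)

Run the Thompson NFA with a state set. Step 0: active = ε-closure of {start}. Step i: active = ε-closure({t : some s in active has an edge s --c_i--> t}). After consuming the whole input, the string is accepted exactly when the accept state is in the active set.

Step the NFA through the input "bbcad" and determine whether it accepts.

Answer: ACCEPT

Derivation:
start: ε-closure({0}) = {0,2,6,8}
'b' @ 1: {1,7,8,9,10}
'b' @ 2: {1,7,8,9,10}
'c' @ 3: {1,7,8,9,10}
'a' @ 4: {1,7,8,9,10}
'd' @ 5: {11}  ✓accept
after full input: {11}  (accept=11 in)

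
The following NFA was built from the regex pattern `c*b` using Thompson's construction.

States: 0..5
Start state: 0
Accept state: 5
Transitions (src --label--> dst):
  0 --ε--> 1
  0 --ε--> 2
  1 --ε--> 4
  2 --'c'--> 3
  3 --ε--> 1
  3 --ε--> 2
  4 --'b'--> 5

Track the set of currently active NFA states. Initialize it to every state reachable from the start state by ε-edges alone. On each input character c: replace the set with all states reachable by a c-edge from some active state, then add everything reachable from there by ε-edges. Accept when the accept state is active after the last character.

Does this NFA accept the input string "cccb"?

S₀ = ε-closure({0}) = {0,1,2,4}
'c' @ 1: {1,2,3,4}
'c' @ 2: {1,2,3,4}
'c' @ 3: {1,2,3,4}
'b' @ 4: {5}  (accept∈set)
end set {5} — state 5 in

Answer: ACCEPT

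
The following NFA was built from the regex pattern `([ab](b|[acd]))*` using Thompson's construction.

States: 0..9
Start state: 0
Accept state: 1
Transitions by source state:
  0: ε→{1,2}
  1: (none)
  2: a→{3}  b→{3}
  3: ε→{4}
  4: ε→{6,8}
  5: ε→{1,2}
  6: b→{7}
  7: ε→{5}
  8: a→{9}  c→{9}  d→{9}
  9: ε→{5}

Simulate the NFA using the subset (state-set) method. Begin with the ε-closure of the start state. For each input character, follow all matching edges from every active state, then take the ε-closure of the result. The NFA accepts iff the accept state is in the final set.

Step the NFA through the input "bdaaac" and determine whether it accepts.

S₀ = ε-closure({0}) = {0,1,2}
'b' @ 1: {3,4,6,8}
'd' @ 2: {1,2,5,9}  ✓accept
'a' @ 3: {3,4,6,8}
'a' @ 4: {1,2,5,9}  ✓accept
'a' @ 5: {3,4,6,8}
'c' @ 6: {1,2,5,9}  ✓accept
final: {1,2,5,9}; accept 1 in set

Answer: ACCEPT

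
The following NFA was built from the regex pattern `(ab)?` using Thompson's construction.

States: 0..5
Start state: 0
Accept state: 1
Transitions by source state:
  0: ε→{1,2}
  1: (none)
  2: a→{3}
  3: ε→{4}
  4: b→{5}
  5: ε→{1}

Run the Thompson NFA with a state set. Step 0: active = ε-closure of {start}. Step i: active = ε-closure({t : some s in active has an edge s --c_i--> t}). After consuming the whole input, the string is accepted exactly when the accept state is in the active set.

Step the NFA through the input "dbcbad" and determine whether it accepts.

initial (ε-close {0}): {0,1,2}
'd' @ 1: {}  — no active states
rest 'bcbad' ignored (set empty)
final: {}; accept 1 not in set

Answer: REJECT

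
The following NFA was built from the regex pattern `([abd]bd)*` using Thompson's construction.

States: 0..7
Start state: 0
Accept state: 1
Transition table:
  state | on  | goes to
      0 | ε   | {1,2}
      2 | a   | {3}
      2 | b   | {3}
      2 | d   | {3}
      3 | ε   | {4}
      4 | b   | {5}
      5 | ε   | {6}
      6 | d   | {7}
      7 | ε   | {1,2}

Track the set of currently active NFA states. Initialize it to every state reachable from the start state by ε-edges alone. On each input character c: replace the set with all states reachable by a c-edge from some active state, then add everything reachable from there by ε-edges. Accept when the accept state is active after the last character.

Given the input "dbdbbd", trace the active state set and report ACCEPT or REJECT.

initial (ε-close {0}): {0,1,2}
'd' @ 1: {3,4}
'b' @ 2: {5,6}
'd' @ 3: {1,2,7}  [accepting]
'b' @ 4: {3,4}
'b' @ 5: {5,6}
'd' @ 6: {1,2,7}  [accepting]
after full input: {1,2,7}  (accept=1 in)

Answer: ACCEPT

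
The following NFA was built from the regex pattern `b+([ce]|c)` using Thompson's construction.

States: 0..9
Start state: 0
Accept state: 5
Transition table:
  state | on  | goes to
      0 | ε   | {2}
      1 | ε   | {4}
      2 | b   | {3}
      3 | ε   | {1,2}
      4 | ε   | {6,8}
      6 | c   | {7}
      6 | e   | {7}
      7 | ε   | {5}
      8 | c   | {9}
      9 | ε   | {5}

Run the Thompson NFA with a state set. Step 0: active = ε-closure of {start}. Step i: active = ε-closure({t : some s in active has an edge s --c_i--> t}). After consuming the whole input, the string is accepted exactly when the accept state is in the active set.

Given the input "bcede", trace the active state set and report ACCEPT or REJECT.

S₀ = ε-closure({0}) = {0,2}
'b' @ 1: {1,2,3,4,6,8}
'c' @ 2: {5,7,9}  ✓accept
'e' @ 3: {}  — state set empty
rest 'de' ignored (set empty)
after full input: {}  (accept=5 not in)

Answer: REJECT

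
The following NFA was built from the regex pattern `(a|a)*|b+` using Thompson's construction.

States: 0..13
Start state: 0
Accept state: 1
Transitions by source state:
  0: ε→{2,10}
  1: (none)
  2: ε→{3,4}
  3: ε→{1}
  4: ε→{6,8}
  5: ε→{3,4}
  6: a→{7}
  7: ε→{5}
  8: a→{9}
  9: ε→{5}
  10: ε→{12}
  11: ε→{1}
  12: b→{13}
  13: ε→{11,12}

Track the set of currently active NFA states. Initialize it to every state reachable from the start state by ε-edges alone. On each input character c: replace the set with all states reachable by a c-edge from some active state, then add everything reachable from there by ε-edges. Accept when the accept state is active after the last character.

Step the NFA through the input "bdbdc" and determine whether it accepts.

Answer: REJECT

Derivation:
start: ε-closure({0}) = {0,1,2,3,4,6,8,10,12}
'b' @ 1: {1,11,12,13}  ✓accept
'd' @ 2: {}  — no active states
rest 'bdc' ignored (set empty)
end set {} — state 1 not in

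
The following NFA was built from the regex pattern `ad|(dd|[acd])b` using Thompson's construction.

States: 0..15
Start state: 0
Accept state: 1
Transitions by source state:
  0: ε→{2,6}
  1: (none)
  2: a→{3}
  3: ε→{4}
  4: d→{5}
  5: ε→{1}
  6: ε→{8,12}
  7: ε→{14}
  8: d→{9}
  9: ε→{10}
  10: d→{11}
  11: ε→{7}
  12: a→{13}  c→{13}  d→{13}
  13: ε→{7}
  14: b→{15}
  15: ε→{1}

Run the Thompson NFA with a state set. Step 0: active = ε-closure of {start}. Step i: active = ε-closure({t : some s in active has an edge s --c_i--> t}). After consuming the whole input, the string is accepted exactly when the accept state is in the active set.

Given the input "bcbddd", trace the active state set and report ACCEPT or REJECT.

initial (ε-close {0}): {0,2,6,8,12}
'b' @ 1: {}  — no active states
rest 'cbddd' ignored (set empty)
after full input: {}  (accept=1 not in)

Answer: REJECT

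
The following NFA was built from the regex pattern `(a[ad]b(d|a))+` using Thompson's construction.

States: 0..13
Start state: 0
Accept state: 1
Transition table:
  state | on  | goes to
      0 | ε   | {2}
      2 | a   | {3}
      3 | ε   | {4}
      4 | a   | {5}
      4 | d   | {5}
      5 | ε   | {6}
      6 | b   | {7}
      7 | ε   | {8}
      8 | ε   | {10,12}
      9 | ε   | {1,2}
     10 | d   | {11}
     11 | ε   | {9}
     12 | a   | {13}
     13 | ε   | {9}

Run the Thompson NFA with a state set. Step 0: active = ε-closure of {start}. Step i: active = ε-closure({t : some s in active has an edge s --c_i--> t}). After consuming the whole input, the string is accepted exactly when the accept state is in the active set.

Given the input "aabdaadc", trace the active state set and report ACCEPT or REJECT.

start: ε-closure({0}) = {0,2}
'a' @ 1: {3,4}
'a' @ 2: {5,6}
'b' @ 3: {7,8,10,12}
'd' @ 4: {1,2,9,11}  (accept∈set)
'a' @ 5: {3,4}
'a' @ 6: {5,6}
'd' @ 7: {}  — dead — no transitions
rest 'c' ignored (set empty)
final: {}; accept 1 not in set

Answer: REJECT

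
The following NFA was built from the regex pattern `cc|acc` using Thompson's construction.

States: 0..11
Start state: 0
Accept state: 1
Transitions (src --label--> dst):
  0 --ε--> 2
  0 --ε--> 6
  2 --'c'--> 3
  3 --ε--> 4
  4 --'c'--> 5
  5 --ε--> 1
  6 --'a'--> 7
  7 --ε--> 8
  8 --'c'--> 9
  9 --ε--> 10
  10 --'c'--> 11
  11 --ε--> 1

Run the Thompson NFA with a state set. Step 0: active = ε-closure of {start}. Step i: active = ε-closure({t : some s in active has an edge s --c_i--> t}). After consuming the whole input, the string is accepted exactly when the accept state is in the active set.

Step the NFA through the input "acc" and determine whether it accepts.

Answer: ACCEPT

Derivation:
S₀ = ε-closure({0}) = {0,2,6}
'a' @ 1: {7,8}
'c' @ 2: {9,10}
'c' @ 3: {1,11}  [accepting]
end set {1,11} — state 1 in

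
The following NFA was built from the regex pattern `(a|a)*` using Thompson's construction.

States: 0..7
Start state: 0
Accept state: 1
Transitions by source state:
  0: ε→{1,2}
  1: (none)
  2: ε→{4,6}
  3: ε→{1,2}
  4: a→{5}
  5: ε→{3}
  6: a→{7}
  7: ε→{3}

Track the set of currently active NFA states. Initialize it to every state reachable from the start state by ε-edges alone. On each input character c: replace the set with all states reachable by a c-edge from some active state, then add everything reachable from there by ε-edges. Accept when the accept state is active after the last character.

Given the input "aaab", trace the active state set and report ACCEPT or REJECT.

start: ε-closure({0}) = {0,1,2,4,6}
'a' @ 1: {1,2,3,4,5,6,7}  [accepting]
'a' @ 2: {1,2,3,4,5,6,7}  [accepting]
'a' @ 3: {1,2,3,4,5,6,7}  [accepting]
'b' @ 4: {}  — dead — no transitions
final: {}; accept 1 not in set

Answer: REJECT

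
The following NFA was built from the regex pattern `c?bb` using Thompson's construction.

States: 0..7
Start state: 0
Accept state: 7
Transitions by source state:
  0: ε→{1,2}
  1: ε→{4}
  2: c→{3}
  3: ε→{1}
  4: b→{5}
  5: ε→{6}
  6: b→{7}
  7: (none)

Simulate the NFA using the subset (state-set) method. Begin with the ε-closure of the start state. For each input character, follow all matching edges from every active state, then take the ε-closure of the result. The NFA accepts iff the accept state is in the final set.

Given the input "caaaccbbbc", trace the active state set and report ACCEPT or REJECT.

initial (ε-close {0}): {0,1,2,4}
'c' @ 1: {1,3,4}
'a' @ 2: {}  — state set empty
rest 'aaccbbbc' ignored (set empty)
end set {} — state 7 not in

Answer: REJECT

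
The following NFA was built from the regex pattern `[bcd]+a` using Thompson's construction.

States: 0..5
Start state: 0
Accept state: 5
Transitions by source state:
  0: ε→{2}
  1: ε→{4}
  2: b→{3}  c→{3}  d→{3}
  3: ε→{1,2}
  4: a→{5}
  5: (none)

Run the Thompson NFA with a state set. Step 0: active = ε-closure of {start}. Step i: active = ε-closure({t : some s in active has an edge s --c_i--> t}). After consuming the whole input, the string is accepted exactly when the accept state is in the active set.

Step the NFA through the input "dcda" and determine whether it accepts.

Answer: ACCEPT

Trace:
start: ε-closure({0}) = {0,2}
'd' @ 1: {1,2,3,4}
'c' @ 2: {1,2,3,4}
'd' @ 3: {1,2,3,4}
'a' @ 4: {5}  (accept∈set)
final: {5}; accept 5 in set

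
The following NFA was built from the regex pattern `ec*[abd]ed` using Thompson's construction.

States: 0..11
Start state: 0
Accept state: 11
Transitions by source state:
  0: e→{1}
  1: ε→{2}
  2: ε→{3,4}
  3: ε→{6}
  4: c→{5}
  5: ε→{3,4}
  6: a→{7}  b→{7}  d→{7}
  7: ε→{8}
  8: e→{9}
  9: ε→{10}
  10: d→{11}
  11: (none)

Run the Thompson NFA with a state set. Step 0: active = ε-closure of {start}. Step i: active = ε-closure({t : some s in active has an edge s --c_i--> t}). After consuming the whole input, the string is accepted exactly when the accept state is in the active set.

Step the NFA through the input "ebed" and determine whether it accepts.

S₀ = ε-closure({0}) = {0}
'e' @ 1: {1,2,3,4,6}
'b' @ 2: {7,8}
'e' @ 3: {9,10}
'd' @ 4: {11}  ✓accept
after full input: {11}  (accept=11 in)

Answer: ACCEPT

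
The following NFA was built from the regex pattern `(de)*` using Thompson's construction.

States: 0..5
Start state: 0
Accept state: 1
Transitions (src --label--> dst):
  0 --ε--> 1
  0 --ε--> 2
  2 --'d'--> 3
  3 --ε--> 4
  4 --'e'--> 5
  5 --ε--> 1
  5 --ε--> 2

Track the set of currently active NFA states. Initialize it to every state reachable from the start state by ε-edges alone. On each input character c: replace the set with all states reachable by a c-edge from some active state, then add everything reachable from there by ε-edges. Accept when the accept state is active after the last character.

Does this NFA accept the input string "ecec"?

S₀ = ε-closure({0}) = {0,1,2}
'e' @ 1: {}  — dead — no transitions
rest 'cec' ignored (set empty)
final: {}; accept 1 not in set

Answer: REJECT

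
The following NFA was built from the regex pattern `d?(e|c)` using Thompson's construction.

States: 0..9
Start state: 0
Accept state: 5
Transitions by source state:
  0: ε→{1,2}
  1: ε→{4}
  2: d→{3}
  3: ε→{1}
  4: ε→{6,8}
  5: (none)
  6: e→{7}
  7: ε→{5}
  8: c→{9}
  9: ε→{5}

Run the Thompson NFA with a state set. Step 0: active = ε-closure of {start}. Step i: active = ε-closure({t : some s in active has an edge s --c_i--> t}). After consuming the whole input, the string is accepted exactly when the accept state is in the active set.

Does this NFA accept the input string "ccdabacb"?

start: ε-closure({0}) = {0,1,2,4,6,8}
'c' @ 1: {5,9}  [accepting]
'c' @ 2: {}  — state set empty
rest 'dabacb' ignored (set empty)
after full input: {}  (accept=5 not in)

Answer: REJECT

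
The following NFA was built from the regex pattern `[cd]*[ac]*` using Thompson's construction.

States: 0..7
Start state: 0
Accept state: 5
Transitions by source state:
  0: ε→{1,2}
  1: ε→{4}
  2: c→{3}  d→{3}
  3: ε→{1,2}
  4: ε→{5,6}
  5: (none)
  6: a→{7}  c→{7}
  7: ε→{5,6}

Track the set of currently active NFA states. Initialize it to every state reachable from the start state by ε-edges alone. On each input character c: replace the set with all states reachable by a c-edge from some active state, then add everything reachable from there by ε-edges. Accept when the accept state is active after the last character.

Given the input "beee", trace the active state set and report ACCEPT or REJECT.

Answer: REJECT

Steps:
S₀ = ε-closure({0}) = {0,1,2,4,5,6}
'b' @ 1: {}  — state set empty
rest 'eee' ignored (set empty)
after full input: {}  (accept=5 not in)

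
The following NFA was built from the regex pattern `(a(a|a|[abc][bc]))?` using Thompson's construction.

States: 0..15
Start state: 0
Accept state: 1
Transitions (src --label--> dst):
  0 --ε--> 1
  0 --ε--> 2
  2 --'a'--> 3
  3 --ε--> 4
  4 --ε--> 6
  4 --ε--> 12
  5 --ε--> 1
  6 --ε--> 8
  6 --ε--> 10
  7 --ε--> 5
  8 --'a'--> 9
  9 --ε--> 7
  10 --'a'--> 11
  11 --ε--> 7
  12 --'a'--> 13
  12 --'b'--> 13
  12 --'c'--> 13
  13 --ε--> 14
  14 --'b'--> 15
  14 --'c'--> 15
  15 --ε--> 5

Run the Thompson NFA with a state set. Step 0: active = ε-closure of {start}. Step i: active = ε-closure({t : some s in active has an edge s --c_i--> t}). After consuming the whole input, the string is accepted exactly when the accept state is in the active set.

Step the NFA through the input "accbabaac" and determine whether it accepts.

Answer: REJECT

Steps:
S₀ = ε-closure({0}) = {0,1,2}
'a' @ 1: {3,4,6,8,10,12}
'c' @ 2: {13,14}
'c' @ 3: {1,5,15}  ✓accept
'b' @ 4: {}  — dead — no transitions
rest 'abaac' ignored (set empty)
end set {} — state 1 not in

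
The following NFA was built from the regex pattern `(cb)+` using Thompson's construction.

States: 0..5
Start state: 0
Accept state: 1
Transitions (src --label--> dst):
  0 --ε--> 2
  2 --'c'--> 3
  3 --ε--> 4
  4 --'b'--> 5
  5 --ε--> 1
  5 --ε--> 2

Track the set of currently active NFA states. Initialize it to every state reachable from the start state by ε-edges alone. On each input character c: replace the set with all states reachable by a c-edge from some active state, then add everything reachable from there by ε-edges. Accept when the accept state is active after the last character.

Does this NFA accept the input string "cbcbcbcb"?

Answer: ACCEPT

Derivation:
start: ε-closure({0}) = {0,2}
'c' @ 1: {3,4}
'b' @ 2: {1,2,5}  (accept∈set)
'c' @ 3: {3,4}
'b' @ 4: {1,2,5}  (accept∈set)
'c' @ 5: {3,4}
'b' @ 6: {1,2,5}  (accept∈set)
'c' @ 7: {3,4}
'b' @ 8: {1,2,5}  (accept∈set)
final: {1,2,5}; accept 1 in set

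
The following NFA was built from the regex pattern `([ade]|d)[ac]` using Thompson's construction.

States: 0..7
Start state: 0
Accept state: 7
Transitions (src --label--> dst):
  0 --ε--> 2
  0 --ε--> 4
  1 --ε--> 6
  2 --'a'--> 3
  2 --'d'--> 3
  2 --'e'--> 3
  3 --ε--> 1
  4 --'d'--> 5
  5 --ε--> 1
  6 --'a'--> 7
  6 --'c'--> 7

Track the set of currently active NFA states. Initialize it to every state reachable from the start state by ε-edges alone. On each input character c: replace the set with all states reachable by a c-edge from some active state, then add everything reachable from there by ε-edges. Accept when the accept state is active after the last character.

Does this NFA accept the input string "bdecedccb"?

Answer: REJECT

Trace:
start: ε-closure({0}) = {0,2,4}
'b' @ 1: {}  — state set empty
rest 'decedccb' ignored (set empty)
final: {}; accept 7 not in set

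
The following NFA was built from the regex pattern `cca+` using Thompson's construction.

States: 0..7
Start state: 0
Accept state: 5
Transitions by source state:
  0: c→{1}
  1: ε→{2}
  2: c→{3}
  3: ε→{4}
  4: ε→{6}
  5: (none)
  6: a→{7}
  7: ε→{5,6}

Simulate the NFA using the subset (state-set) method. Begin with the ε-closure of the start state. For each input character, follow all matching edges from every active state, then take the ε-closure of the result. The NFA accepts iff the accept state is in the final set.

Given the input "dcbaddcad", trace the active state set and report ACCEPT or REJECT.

Answer: REJECT

Derivation:
start: ε-closure({0}) = {0}
'd' @ 1: {}  — state set empty
rest 'cbaddcad' ignored (set empty)
final: {}; accept 5 not in set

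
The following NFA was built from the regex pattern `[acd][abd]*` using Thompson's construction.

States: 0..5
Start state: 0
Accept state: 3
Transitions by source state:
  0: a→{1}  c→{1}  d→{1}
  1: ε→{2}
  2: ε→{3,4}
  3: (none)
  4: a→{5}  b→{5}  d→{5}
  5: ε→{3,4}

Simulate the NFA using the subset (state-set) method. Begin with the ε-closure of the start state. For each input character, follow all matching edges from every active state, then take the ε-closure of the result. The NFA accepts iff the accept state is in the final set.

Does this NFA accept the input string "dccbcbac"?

Answer: REJECT

Steps:
initial (ε-close {0}): {0}
'd' @ 1: {1,2,3,4}  ✓accept
'c' @ 2: {}  — state set empty
rest 'cbcbac' ignored (set empty)
final: {}; accept 3 not in set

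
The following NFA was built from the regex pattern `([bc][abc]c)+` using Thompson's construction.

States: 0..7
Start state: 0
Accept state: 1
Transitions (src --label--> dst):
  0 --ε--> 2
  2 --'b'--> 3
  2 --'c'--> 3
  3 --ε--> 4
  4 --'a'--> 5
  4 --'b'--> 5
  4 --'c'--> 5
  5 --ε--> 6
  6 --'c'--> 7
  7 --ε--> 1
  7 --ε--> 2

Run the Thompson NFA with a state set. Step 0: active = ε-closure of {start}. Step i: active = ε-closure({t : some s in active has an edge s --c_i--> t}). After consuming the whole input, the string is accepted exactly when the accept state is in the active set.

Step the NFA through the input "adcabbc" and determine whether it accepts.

initial (ε-close {0}): {0,2}
'a' @ 1: {}  — no active states
rest 'dcabbc' ignored (set empty)
end set {} — state 1 not in

Answer: REJECT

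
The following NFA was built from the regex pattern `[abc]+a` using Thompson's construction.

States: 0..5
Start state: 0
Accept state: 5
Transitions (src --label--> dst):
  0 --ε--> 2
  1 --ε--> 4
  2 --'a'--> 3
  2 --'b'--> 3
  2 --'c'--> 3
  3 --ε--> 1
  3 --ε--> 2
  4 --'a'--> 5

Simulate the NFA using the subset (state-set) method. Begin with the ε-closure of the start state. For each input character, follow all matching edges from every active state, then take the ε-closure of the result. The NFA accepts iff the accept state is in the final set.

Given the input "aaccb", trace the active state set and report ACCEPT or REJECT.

S₀ = ε-closure({0}) = {0,2}
'a' @ 1: {1,2,3,4}
'a' @ 2: {1,2,3,4,5}  (accept∈set)
'c' @ 3: {1,2,3,4}
'c' @ 4: {1,2,3,4}
'b' @ 5: {1,2,3,4}
end set {1,2,3,4} — state 5 not in

Answer: REJECT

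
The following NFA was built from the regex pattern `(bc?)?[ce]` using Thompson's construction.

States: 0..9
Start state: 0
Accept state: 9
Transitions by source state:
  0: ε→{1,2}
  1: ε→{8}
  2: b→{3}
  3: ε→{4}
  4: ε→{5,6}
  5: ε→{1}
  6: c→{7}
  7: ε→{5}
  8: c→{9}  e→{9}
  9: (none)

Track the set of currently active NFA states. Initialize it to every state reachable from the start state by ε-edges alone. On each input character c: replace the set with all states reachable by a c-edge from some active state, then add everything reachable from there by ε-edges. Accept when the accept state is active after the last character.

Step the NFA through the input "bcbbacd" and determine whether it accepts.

start: ε-closure({0}) = {0,1,2,8}
'b' @ 1: {1,3,4,5,6,8}
'c' @ 2: {1,5,7,8,9}  (accept∈set)
'b' @ 3: {}  — state set empty
rest 'bacd' ignored (set empty)
after full input: {}  (accept=9 not in)

Answer: REJECT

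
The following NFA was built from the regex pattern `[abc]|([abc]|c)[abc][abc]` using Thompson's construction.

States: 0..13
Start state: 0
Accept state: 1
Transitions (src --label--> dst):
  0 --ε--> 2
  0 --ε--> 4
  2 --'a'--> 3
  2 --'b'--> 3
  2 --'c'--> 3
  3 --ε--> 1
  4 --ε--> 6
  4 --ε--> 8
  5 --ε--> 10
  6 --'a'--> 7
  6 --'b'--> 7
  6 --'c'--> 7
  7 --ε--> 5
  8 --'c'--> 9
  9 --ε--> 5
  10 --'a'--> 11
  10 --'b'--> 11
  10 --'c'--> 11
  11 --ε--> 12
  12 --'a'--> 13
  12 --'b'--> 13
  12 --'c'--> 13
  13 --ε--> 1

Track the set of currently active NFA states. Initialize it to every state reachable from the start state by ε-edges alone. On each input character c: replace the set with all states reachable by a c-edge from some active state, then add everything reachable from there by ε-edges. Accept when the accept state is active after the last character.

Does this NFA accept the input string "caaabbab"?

S₀ = ε-closure({0}) = {0,2,4,6,8}
'c' @ 1: {1,3,5,7,9,10}  [accepting]
'a' @ 2: {11,12}
'a' @ 3: {1,13}  [accepting]
'a' @ 4: {}  — dead — no transitions
rest 'bbab' ignored (set empty)
after full input: {}  (accept=1 not in)

Answer: REJECT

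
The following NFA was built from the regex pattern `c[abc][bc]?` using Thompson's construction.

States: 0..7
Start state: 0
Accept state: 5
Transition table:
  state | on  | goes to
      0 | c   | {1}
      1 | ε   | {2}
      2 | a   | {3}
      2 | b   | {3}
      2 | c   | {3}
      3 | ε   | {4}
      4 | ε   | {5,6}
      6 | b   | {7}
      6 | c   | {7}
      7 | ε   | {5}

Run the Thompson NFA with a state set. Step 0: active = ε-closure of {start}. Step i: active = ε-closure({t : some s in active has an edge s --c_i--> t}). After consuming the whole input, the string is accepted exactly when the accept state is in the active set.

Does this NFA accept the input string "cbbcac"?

initial (ε-close {0}): {0}
'c' @ 1: {1,2}
'b' @ 2: {3,4,5,6}  [accepting]
'b' @ 3: {5,7}  [accepting]
'c' @ 4: {}  — state set empty
rest 'ac' ignored (set empty)
final: {}; accept 5 not in set

Answer: REJECT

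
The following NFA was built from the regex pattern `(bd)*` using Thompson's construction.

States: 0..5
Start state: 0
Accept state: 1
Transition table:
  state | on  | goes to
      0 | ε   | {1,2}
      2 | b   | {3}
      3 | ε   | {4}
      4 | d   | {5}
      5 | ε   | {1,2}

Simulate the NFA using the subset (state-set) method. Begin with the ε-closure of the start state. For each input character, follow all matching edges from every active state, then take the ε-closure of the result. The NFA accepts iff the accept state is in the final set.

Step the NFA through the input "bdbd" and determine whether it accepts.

Answer: ACCEPT

Trace:
initial (ε-close {0}): {0,1,2}
'b' @ 1: {3,4}
'd' @ 2: {1,2,5}  [accepting]
'b' @ 3: {3,4}
'd' @ 4: {1,2,5}  [accepting]
end set {1,2,5} — state 1 in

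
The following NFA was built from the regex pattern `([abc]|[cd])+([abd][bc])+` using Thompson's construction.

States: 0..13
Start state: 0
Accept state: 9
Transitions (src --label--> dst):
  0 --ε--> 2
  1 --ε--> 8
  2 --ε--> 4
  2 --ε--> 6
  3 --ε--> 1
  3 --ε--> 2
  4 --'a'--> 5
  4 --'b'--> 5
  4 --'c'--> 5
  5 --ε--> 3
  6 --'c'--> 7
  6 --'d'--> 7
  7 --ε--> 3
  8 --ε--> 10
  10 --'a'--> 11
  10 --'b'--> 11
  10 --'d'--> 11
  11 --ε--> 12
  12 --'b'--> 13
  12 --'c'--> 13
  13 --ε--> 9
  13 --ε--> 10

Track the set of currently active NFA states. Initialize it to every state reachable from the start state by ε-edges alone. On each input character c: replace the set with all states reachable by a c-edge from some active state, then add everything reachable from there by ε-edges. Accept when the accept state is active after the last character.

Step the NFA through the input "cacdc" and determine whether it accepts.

start: ε-closure({0}) = {0,2,4,6}
'c' @ 1: {1,2,3,4,5,6,7,8,10}
'a' @ 2: {1,2,3,4,5,6,8,10,11,12}
'c' @ 3: {1,2,3,4,5,6,7,8,9,10,13}  (accept∈set)
'd' @ 4: {1,2,3,4,6,7,8,10,11,12}
'c' @ 5: {1,2,3,4,5,6,7,8,9,10,13}  (accept∈set)
after full input: {1,2,3,4,5,6,7,8,9,10,13}  (accept=9 in)

Answer: ACCEPT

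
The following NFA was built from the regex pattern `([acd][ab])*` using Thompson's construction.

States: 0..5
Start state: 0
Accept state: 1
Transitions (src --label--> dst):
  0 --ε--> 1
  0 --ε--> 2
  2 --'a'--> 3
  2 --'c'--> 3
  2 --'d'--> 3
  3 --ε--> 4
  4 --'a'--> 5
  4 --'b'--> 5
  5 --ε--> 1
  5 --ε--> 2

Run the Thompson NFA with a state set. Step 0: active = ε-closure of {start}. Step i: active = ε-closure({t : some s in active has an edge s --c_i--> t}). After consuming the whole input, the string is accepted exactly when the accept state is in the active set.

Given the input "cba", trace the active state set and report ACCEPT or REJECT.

S₀ = ε-closure({0}) = {0,1,2}
'c' @ 1: {3,4}
'b' @ 2: {1,2,5}  ✓accept
'a' @ 3: {3,4}
after full input: {3,4}  (accept=1 not in)

Answer: REJECT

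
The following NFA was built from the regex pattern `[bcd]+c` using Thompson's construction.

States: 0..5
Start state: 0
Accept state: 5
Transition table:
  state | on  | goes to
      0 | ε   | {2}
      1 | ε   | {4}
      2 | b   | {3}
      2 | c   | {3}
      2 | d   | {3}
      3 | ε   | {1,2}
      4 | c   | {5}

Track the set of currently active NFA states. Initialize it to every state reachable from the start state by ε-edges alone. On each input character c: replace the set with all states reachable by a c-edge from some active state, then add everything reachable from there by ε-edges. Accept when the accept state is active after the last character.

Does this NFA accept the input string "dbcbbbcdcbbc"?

Answer: ACCEPT

Trace:
S₀ = ε-closure({0}) = {0,2}
'd' @ 1: {1,2,3,4}
'b' @ 2: {1,2,3,4}
'c' @ 3: {1,2,3,4,5}  ✓accept
'b' @ 4: {1,2,3,4}
'b' @ 5: {1,2,3,4}
'b' @ 6: {1,2,3,4}
'c' @ 7: {1,2,3,4,5}  ✓accept
'd' @ 8: {1,2,3,4}
'c' @ 9: {1,2,3,4,5}  ✓accept
'b' @ 10: {1,2,3,4}
'b' @ 11: {1,2,3,4}
'c' @ 12: {1,2,3,4,5}  ✓accept
final: {1,2,3,4,5}; accept 5 in set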